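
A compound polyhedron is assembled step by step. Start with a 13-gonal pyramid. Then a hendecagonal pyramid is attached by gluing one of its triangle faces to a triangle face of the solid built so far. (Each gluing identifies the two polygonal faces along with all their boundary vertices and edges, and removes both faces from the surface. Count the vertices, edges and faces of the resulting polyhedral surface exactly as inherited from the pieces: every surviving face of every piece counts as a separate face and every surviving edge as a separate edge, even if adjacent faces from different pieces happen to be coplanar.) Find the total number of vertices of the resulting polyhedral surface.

A 13-gonal pyramid: V=14, E=26, F=14.
Attach a hendecagonal pyramid (V=12, E=22, F=12) along a 3-gon: merge 3 vertices and 3 edges, delete both glued faces → V=23, E=45, F=24.
Check: V − E + F = 23 − 45 + 24 = 2.

23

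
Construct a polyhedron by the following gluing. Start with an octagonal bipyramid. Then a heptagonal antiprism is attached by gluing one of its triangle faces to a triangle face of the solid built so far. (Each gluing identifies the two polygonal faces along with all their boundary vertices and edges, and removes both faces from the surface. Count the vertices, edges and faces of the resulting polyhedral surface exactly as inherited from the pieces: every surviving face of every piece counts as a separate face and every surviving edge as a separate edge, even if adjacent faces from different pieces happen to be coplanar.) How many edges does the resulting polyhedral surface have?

49

An octagonal bipyramid: V=10, E=24, F=16.
Attach a heptagonal antiprism (V=14, E=28, F=16) along a 3-gon: merge 3 vertices and 3 edges, delete both glued faces → V=21, E=49, F=30.
Check: V − E + F = 21 − 49 + 30 = 2.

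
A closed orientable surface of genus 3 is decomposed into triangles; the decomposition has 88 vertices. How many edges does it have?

χ = 2 − 2·3 = -4, and every face is a triangle so 3F = 2E.
V − E + F = -4 with E = 3F/2 gives 88 − (3/2 − 1)·F = -4, so F = 184 and E = 276.

276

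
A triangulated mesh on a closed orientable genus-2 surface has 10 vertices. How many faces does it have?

24

χ = 2 − 2·2 = -2, and every face is a triangle so 3F = 2E.
V − E + F = -2 with E = 3F/2 gives 10 − (3/2 − 1)·F = -2, so F = 24 and E = 36.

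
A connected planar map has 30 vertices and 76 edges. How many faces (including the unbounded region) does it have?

48

Euler's formula for a connected plane graph: V − E + F = 2, so F = 2 − 30 + 76 = 48.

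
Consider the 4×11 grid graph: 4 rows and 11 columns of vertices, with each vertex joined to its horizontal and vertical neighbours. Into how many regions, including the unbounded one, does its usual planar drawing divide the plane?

31

The grid has V = 4·11 = 44 vertices and E = 4·10 + 11·3 = 73 edges.
F = 2 − V + E = 2 − 44 + 73 = 31.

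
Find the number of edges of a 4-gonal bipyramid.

12

A bipyramid over an n-gon has 2n triangular faces and n + 2 vertices: V = 4 + 2 = 6, E = 3·4 = 12, F = 2·4 = 8.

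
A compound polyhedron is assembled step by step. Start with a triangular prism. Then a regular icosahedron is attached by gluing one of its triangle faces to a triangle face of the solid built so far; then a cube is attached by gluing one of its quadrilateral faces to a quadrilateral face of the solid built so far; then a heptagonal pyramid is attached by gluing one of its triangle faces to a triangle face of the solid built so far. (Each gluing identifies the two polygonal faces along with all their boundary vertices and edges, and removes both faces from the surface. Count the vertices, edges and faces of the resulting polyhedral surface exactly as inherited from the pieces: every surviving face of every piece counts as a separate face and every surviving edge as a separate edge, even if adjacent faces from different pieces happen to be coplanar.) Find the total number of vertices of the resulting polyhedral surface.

A triangular prism: V=6, E=9, F=5.
Attach a regular icosahedron (V=12, E=30, F=20) along a 3-gon: merge 3 vertices and 3 edges, delete both glued faces → V=15, E=36, F=23.
Attach a cube (V=8, E=12, F=6) along a 4-gon: merge 4 vertices and 4 edges, delete both glued faces → V=19, E=44, F=27.
Attach a heptagonal pyramid (V=8, E=14, F=8) along a 3-gon: merge 3 vertices and 3 edges, delete both glued faces → V=24, E=55, F=33.
Check: V − E + F = 24 − 55 + 33 = 2.

24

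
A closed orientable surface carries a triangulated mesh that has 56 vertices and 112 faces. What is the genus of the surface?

Every face is a triangle, so 2E = 3·112 = 336, giving E = 168.
χ = V − E + F = 56 − 168 + 112 = 0.
For a closed orientable surface χ = 2 − 2g, so g = (2 − (0))/2 = 1.

1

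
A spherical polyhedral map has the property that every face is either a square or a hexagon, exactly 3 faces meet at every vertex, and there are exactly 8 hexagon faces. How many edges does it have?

Let x be the number of squares; then F = 8 + x.
Edge–face incidences: 2E = 6·8 + 4·x = 48 + 4x.
Every vertex has degree 3, so 3V = 2E.
Euler: V − E + F = 2 ⇒ (2E)/3 − E + (8 + x) = 2.
Multiply by 6: 2·(2E) − 3·(2E) + 6·(8 + x) = 12, i.e. 48 + 6x − (48 + 4x) = 12.
Collecting terms: 2x = 12, so x = 6.
Then 2E = 48 + 4·6 = 72, so E = 36, V = 2E/3 = 24, F = 8 + 6 = 14.

36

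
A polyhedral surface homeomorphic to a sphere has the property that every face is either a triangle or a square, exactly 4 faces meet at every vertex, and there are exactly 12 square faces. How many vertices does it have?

18

Let x be the number of triangles; then F = 12 + x.
Edge–face incidences: 2E = 4·12 + 3·x = 48 + 3x.
Every vertex has degree 4, so 4V = 2E.
Euler: V − E + F = 2 ⇒ (2E)/4 − E + (12 + x) = 2.
Multiply by 8: 2·(2E) − 4·(2E) + 8·(12 + x) = 16, i.e. 96 + 8x − 2·(48 + 3x) = 16.
Collecting terms: 2x = 16, so x = 8.
Then 2E = 48 + 3·8 = 72, so E = 36, V = 2E/4 = 18, F = 12 + 8 = 20.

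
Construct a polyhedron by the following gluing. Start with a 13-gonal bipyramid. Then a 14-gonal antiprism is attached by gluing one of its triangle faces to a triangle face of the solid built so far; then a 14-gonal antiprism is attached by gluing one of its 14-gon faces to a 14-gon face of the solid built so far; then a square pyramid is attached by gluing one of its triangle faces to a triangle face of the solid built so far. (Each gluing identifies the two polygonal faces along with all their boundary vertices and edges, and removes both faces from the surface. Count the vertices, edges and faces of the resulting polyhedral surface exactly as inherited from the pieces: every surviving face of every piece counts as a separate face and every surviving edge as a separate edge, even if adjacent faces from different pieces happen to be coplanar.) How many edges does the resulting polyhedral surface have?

A 13-gonal bipyramid: V=15, E=39, F=26.
Attach a 14-gonal antiprism (V=28, E=56, F=30) along a 3-gon: merge 3 vertices and 3 edges, delete both glued faces → V=40, E=92, F=54.
Attach a 14-gonal antiprism (V=28, E=56, F=30) along a 14-gon: merge 14 vertices and 14 edges, delete both glued faces → V=54, E=134, F=82.
Attach a square pyramid (V=5, E=8, F=5) along a 3-gon: merge 3 vertices and 3 edges, delete both glued faces → V=56, E=139, F=85.
Check: V − E + F = 56 − 139 + 85 = 2.

139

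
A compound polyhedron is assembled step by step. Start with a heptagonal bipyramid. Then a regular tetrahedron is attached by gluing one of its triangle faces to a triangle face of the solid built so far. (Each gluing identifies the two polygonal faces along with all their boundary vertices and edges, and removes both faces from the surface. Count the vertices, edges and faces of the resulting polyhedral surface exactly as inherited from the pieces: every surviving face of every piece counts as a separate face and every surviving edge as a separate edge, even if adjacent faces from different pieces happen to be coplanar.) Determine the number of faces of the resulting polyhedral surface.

16

A heptagonal bipyramid: V=9, E=21, F=14.
Attach a regular tetrahedron (V=4, E=6, F=4) along a 3-gon: merge 3 vertices and 3 edges, delete both glued faces → V=10, E=24, F=16.
Check: V − E + F = 10 − 24 + 16 = 2.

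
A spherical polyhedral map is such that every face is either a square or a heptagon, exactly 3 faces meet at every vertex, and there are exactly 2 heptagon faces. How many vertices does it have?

14

Let x be the number of squares; then F = 2 + x.
Edge–face incidences: 2E = 7·2 + 4·x = 14 + 4x.
Every vertex has degree 3, so 3V = 2E.
Euler: V − E + F = 2 ⇒ (2E)/3 − E + (2 + x) = 2.
Multiply by 6: 2·(2E) − 3·(2E) + 6·(2 + x) = 12, i.e. 12 + 6x − (14 + 4x) = 12.
Collecting terms: 2x − 2 = 12, so 2x = 14, so x = 7.
Then 2E = 14 + 4·7 = 42, so E = 21, V = 2E/3 = 14, F = 2 + 7 = 9.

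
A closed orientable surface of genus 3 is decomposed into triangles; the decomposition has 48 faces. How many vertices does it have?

20

χ = 2 − 2·3 = -4, and every face is a triangle so 3F = 2E.
E = 3·48/2 = 72. Then V = -4 + E − F = -4 + 72 − 48 = 20.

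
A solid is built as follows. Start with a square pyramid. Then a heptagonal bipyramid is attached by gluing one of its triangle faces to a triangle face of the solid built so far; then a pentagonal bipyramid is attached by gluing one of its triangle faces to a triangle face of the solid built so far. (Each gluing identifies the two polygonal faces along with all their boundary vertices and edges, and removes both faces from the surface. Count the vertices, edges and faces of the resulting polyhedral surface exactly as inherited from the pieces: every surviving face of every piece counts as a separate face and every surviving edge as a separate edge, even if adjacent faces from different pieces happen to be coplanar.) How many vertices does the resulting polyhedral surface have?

A square pyramid: V=5, E=8, F=5.
Attach a heptagonal bipyramid (V=9, E=21, F=14) along a 3-gon: merge 3 vertices and 3 edges, delete both glued faces → V=11, E=26, F=17.
Attach a pentagonal bipyramid (V=7, E=15, F=10) along a 3-gon: merge 3 vertices and 3 edges, delete both glued faces → V=15, E=38, F=25.
Check: V − E + F = 15 − 38 + 25 = 2.

15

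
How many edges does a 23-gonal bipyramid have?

A bipyramid over an n-gon has 2n triangular faces and n + 2 vertices: V = 23 + 2 = 25, E = 3·23 = 69, F = 2·23 = 46.

69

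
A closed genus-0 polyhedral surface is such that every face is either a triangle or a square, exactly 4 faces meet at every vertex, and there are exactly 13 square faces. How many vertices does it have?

Let x be the number of triangles; then F = 13 + x.
Edge–face incidences: 2E = 4·13 + 3·x = 52 + 3x.
Every vertex has degree 4, so 4V = 2E.
Euler: V − E + F = 2 ⇒ (2E)/4 − E + (13 + x) = 2.
Multiply by 8: 2·(2E) − 4·(2E) + 8·(13 + x) = 16, i.e. 104 + 8x − 2·(52 + 3x) = 16.
Collecting terms: 2x = 16, so x = 8.
Then 2E = 52 + 3·8 = 76, so E = 38, V = 2E/4 = 19, F = 13 + 8 = 21.

19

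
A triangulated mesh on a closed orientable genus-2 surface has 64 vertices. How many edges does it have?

χ = 2 − 2·2 = -2, and every face is a triangle so 3F = 2E.
V − E + F = -2 with E = 3F/2 gives 64 − (3/2 − 1)·F = -2, so F = 132 and E = 198.

198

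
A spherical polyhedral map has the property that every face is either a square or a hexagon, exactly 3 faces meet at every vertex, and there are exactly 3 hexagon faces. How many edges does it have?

21

Let x be the number of squares; then F = 3 + x.
Edge–face incidences: 2E = 6·3 + 4·x = 18 + 4x.
Every vertex has degree 3, so 3V = 2E.
Euler: V − E + F = 2 ⇒ (2E)/3 − E + (3 + x) = 2.
Multiply by 6: 2·(2E) − 3·(2E) + 6·(3 + x) = 12, i.e. 18 + 6x − (18 + 4x) = 12.
Collecting terms: 2x = 12, so x = 6.
Then 2E = 18 + 4·6 = 42, so E = 21, V = 2E/3 = 14, F = 3 + 6 = 9.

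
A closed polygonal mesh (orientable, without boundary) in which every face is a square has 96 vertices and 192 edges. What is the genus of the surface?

1

Every face is a square and each edge borders two faces, so 4F = 2·192, giving F = 96.
χ = V − E + F = 96 − 192 + 96 = 0.
For a closed orientable surface χ = 2 − 2g, so g = (2 − (0))/2 = 1.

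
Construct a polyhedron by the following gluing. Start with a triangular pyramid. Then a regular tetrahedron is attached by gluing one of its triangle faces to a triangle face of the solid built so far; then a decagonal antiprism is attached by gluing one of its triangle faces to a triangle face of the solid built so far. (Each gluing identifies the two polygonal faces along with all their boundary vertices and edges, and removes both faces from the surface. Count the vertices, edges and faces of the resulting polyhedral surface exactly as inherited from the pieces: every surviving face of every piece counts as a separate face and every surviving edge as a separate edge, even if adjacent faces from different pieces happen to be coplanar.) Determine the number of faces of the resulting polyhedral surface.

26

A triangular pyramid: V=4, E=6, F=4.
Attach a regular tetrahedron (V=4, E=6, F=4) along a 3-gon: merge 3 vertices and 3 edges, delete both glued faces → V=5, E=9, F=6.
Attach a decagonal antiprism (V=20, E=40, F=22) along a 3-gon: merge 3 vertices and 3 edges, delete both glued faces → V=22, E=46, F=26.
Check: V − E + F = 22 − 46 + 26 = 2.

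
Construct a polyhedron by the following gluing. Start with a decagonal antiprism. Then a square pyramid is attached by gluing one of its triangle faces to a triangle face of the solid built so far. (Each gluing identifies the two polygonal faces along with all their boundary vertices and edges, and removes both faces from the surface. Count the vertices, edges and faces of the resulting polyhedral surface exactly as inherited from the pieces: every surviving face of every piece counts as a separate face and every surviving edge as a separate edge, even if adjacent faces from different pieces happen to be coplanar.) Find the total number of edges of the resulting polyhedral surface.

A decagonal antiprism: V=20, E=40, F=22.
Attach a square pyramid (V=5, E=8, F=5) along a 3-gon: merge 3 vertices and 3 edges, delete both glued faces → V=22, E=45, F=25.
Check: V − E + F = 22 − 45 + 25 = 2.

45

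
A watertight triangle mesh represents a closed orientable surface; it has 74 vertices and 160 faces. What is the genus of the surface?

Every face is a triangle, so 2E = 3·160 = 480, giving E = 240.
χ = V − E + F = 74 − 240 + 160 = -6.
For a closed orientable surface χ = 2 − 2g, so g = (2 − (-6))/2 = 4.

4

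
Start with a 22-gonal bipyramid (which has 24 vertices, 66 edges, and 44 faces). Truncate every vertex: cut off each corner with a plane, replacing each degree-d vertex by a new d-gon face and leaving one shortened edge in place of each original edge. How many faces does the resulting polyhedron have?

68

Truncation replaces each original edge-end by a new vertex, so V′ = 2E = 132.
Each original edge survives, and each old vertex of degree d contributes d new edges; summing degrees gives Σd = 2E, so E′ = E + 2E = 3E = 198.
Each original face survives and each original vertex becomes one new face: F′ = F + V = 68.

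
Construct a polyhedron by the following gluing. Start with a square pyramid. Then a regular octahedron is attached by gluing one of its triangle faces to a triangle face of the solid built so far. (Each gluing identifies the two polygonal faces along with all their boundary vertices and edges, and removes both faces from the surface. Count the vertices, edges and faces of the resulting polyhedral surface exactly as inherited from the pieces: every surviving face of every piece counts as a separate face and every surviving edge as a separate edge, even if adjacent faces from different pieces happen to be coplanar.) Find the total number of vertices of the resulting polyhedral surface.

A square pyramid: V=5, E=8, F=5.
Attach a regular octahedron (V=6, E=12, F=8) along a 3-gon: merge 3 vertices and 3 edges, delete both glued faces → V=8, E=17, F=11.
Check: V − E + F = 8 − 17 + 11 = 2.

8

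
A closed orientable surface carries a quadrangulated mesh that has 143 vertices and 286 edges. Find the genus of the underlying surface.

1

Every face is a square and each edge borders two faces, so 4F = 2·286, giving F = 143.
χ = V − E + F = 143 − 286 + 143 = 0.
For a closed orientable surface χ = 2 − 2g, so g = (2 − (0))/2 = 1.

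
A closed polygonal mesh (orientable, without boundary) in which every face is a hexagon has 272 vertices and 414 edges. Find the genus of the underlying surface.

Every face is a hexagon and each edge borders two faces, so 6F = 2·414, giving F = 138.
χ = V − E + F = 272 − 414 + 138 = -4.
For a closed orientable surface χ = 2 − 2g, so g = (2 − (-4))/2 = 3.

3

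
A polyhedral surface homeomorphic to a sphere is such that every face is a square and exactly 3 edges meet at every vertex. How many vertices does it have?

8

Each face has 4 edges and each edge borders two faces, so 2E = 4F.
Each vertex has degree 3, so 3V = 2E and hence V = 4F/3.
Euler: V − E + F = 2 ⇒ (4F/3) − (4F/2) + F = 2.
Multiply by 6: (8 − 12 + 6)F = 12, i.e. 2F = 12.
So F = 6, E = 4·6/2 = 12, V = 4·6/3 = 8.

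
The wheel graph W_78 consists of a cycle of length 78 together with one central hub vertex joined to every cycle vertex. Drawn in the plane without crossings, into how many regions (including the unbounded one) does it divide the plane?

79

W_78 has V = 78 + 1 = 79 vertices and E = 2·78 = 156 edges.
By Euler's formula F = 2 − V + E = 2 − 79 + 156 = 79.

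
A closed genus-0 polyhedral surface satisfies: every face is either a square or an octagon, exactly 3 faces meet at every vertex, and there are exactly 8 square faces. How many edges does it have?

Let x be the number of octagons; then F = 8 + x.
Edge–face incidences: 2E = 4·8 + 8·x = 32 + 8x.
Every vertex has degree 3, so 3V = 2E.
Euler: V − E + F = 2 ⇒ (2E)/3 − E + (8 + x) = 2.
Multiply by 6: 2·(2E) − 3·(2E) + 6·(8 + x) = 12, i.e. 48 + 6x − (32 + 8x) = 12.
Collecting terms: −2x + 16 = 12, so −2x = −4, so x = 2.
Then 2E = 32 + 8·2 = 48, so E = 24, V = 2E/3 = 16, F = 8 + 2 = 10.

24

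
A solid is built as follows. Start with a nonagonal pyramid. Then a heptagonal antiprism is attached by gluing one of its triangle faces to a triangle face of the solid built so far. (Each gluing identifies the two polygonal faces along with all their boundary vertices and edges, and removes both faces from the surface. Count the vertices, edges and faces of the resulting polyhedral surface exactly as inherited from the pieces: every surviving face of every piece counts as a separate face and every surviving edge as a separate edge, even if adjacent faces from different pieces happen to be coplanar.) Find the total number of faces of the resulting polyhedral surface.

24

A nonagonal pyramid: V=10, E=18, F=10.
Attach a heptagonal antiprism (V=14, E=28, F=16) along a 3-gon: merge 3 vertices and 3 edges, delete both glued faces → V=21, E=43, F=24.
Check: V − E + F = 21 − 43 + 24 = 2.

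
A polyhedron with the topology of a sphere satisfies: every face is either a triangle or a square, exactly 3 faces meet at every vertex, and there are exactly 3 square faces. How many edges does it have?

9

Let x be the number of triangles; then F = 3 + x.
Edge–face incidences: 2E = 4·3 + 3·x = 12 + 3x.
Every vertex has degree 3, so 3V = 2E.
Euler: V − E + F = 2 ⇒ (2E)/3 − E + (3 + x) = 2.
Multiply by 6: 2·(2E) − 3·(2E) + 6·(3 + x) = 12, i.e. 18 + 6x − (12 + 3x) = 12.
Collecting terms: 3x + 6 = 12, so 3x = 6, so x = 2.
Then 2E = 12 + 3·2 = 18, so E = 9, V = 2E/3 = 6, F = 3 + 2 = 5.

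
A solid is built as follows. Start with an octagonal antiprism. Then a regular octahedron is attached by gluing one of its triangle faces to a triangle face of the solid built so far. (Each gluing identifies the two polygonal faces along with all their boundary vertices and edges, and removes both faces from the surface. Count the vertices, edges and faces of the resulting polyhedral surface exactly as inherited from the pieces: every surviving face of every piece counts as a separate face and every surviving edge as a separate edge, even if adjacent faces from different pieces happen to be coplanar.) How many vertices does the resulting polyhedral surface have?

19

An octagonal antiprism: V=16, E=32, F=18.
Attach a regular octahedron (V=6, E=12, F=8) along a 3-gon: merge 3 vertices and 3 edges, delete both glued faces → V=19, E=41, F=24.
Check: V − E + F = 19 − 41 + 24 = 2.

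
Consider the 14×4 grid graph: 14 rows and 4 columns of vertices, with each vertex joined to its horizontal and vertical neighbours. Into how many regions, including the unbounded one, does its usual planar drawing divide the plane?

The grid has V = 14·4 = 56 vertices and E = 14·3 + 4·13 = 94 edges.
F = 2 − V + E = 2 − 56 + 94 = 40.

40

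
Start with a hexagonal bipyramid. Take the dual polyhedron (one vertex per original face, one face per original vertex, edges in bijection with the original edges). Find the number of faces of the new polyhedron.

The base solid has V = 8, E = 18, F = 12.
The dual swaps V and F and preserves E: V′ = F = 12, E′ = E = 18, F′ = V = 8.

8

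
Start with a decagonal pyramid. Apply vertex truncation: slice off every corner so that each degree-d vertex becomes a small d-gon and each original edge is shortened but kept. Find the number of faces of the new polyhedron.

The base solid has V = 11, E = 20, F = 11.
Truncation replaces each original edge-end by a new vertex, so V′ = 2E = 40.
Each original edge survives, and each old vertex of degree d contributes d new edges; summing degrees gives Σd = 2E, so E′ = E + 2E = 3E = 60.
Each original face survives and each original vertex becomes one new face: F′ = F + V = 22.

22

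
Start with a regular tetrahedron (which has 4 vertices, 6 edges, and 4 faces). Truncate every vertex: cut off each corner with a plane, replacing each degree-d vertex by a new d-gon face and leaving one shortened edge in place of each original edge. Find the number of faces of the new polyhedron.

8

Truncation replaces each original edge-end by a new vertex, so V′ = 2E = 12.
Each original edge survives, and each old vertex of degree d contributes d new edges; summing degrees gives Σd = 2E, so E′ = E + 2E = 3E = 18.
Each original face survives and each original vertex becomes one new face: F′ = F + V = 8.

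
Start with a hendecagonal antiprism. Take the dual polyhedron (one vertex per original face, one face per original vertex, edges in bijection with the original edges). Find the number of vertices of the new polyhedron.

24

The base solid has V = 22, E = 44, F = 24.
The dual swaps V and F and preserves E: V′ = F = 24, E′ = E = 44, F′ = V = 22.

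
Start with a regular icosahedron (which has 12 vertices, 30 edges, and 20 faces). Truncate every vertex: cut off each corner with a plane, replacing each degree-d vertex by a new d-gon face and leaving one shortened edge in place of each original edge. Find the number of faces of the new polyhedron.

32

Truncation replaces each original edge-end by a new vertex, so V′ = 2E = 60.
Each original edge survives, and each old vertex of degree d contributes d new edges; summing degrees gives Σd = 2E, so E′ = E + 2E = 3E = 90.
Each original face survives and each original vertex becomes one new face: F′ = F + V = 32.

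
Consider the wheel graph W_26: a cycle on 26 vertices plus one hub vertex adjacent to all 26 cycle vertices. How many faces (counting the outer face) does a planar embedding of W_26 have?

W_26 has V = 26 + 1 = 27 vertices and E = 2·26 = 52 edges.
By Euler's formula F = 2 − V + E = 2 − 27 + 52 = 27.

27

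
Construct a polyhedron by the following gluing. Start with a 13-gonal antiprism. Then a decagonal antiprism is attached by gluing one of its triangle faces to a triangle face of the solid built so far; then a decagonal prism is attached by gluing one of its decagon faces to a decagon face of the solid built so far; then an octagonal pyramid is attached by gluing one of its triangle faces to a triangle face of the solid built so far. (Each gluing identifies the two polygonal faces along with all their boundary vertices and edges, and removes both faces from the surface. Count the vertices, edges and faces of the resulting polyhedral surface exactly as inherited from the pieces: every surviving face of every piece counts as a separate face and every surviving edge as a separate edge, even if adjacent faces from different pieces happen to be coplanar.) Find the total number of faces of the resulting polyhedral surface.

65

A 13-gonal antiprism: V=26, E=52, F=28.
Attach a decagonal antiprism (V=20, E=40, F=22) along a 3-gon: merge 3 vertices and 3 edges, delete both glued faces → V=43, E=89, F=48.
Attach a decagonal prism (V=20, E=30, F=12) along a 10-gon: merge 10 vertices and 10 edges, delete both glued faces → V=53, E=109, F=58.
Attach an octagonal pyramid (V=9, E=16, F=9) along a 3-gon: merge 3 vertices and 3 edges, delete both glued faces → V=59, E=122, F=65.
Check: V − E + F = 59 − 122 + 65 = 2.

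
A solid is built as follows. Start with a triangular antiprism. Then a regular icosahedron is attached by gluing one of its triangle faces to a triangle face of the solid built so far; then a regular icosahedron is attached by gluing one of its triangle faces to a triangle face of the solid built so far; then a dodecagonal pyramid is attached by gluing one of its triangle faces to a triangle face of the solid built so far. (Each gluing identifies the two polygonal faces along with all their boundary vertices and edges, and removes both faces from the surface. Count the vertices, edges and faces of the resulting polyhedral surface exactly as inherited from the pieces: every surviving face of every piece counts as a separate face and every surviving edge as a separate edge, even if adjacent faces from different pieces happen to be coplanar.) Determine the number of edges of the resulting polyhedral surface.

A triangular antiprism: V=6, E=12, F=8.
Attach a regular icosahedron (V=12, E=30, F=20) along a 3-gon: merge 3 vertices and 3 edges, delete both glued faces → V=15, E=39, F=26.
Attach a regular icosahedron (V=12, E=30, F=20) along a 3-gon: merge 3 vertices and 3 edges, delete both glued faces → V=24, E=66, F=44.
Attach a dodecagonal pyramid (V=13, E=24, F=13) along a 3-gon: merge 3 vertices and 3 edges, delete both glued faces → V=34, E=87, F=55.
Check: V − E + F = 34 − 87 + 55 = 2.

87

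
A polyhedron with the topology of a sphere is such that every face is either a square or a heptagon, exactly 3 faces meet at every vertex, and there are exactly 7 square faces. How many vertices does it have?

Let x be the number of heptagons; then F = 7 + x.
Edge–face incidences: 2E = 4·7 + 7·x = 28 + 7x.
Every vertex has degree 3, so 3V = 2E.
Euler: V − E + F = 2 ⇒ (2E)/3 − E + (7 + x) = 2.
Multiply by 6: 2·(2E) − 3·(2E) + 6·(7 + x) = 12, i.e. 42 + 6x − (28 + 7x) = 12.
Collecting terms: −x + 14 = 12, so −x = −2, so x = 2.
Then 2E = 28 + 7·2 = 42, so E = 21, V = 2E/3 = 14, F = 7 + 2 = 9.

14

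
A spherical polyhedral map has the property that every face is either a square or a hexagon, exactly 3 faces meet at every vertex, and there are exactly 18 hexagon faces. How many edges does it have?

Let x be the number of squares; then F = 18 + x.
Edge–face incidences: 2E = 6·18 + 4·x = 108 + 4x.
Every vertex has degree 3, so 3V = 2E.
Euler: V − E + F = 2 ⇒ (2E)/3 − E + (18 + x) = 2.
Multiply by 6: 2·(2E) − 3·(2E) + 6·(18 + x) = 12, i.e. 108 + 6x − (108 + 4x) = 12.
Collecting terms: 2x = 12, so x = 6.
Then 2E = 108 + 4·6 = 132, so E = 66, V = 2E/3 = 44, F = 18 + 6 = 24.

66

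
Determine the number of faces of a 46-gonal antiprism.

94

An antiprism on an n-gon has two n-gon caps and 2n triangles: V = 2·46 = 92, E = 4·46 = 184, F = 2·46 + 2 = 94.
Check: V − E + F = 92 − 184 + 94 = 2.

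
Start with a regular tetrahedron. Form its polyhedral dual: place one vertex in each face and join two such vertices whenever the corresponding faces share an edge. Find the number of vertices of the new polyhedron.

The base solid has V = 4, E = 6, F = 4.
The dual swaps V and F and preserves E: V′ = F = 4, E′ = E = 6, F′ = V = 4.

4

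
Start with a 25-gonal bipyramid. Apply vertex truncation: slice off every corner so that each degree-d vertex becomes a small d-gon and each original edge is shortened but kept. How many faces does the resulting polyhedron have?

The base solid has V = 27, E = 75, F = 50.
Truncation replaces each original edge-end by a new vertex, so V′ = 2E = 150.
Each original edge survives, and each old vertex of degree d contributes d new edges; summing degrees gives Σd = 2E, so E′ = E + 2E = 3E = 225.
Each original face survives and each original vertex becomes one new face: F′ = F + V = 77.

77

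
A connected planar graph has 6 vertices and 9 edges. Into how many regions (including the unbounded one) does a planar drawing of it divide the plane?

5

Euler's formula for a connected plane graph: V − E + F = 2, so F = 2 − 6 + 9 = 5.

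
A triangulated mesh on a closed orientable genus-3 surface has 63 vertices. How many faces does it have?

χ = 2 − 2·3 = -4, and every face is a triangle so 3F = 2E.
V − E + F = -4 with E = 3F/2 gives 63 − (3/2 − 1)·F = -4, so F = 134 and E = 201.

134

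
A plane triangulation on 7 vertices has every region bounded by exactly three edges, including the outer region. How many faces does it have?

10

In a plane triangulation 3F = 2E and V − E + F = 2, so F = 2V − 4 = 2·7 − 4 = 10.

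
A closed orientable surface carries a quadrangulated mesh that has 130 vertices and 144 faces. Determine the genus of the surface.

Every face is a square, so 2E = 4·144 = 576, giving E = 288.
χ = V − E + F = 130 − 288 + 144 = -14.
For a closed orientable surface χ = 2 − 2g, so g = (2 − (-14))/2 = 8.

8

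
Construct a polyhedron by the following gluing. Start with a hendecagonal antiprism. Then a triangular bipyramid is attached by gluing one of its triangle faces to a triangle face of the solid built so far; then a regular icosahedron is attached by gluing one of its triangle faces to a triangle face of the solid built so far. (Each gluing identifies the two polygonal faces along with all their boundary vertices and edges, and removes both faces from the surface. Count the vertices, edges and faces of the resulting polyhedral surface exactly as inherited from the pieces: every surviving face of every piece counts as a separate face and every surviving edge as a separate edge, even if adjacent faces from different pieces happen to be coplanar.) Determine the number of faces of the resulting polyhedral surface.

A hendecagonal antiprism: V=22, E=44, F=24.
Attach a triangular bipyramid (V=5, E=9, F=6) along a 3-gon: merge 3 vertices and 3 edges, delete both glued faces → V=24, E=50, F=28.
Attach a regular icosahedron (V=12, E=30, F=20) along a 3-gon: merge 3 vertices and 3 edges, delete both glued faces → V=33, E=77, F=46.
Check: V − E + F = 33 − 77 + 46 = 2.

46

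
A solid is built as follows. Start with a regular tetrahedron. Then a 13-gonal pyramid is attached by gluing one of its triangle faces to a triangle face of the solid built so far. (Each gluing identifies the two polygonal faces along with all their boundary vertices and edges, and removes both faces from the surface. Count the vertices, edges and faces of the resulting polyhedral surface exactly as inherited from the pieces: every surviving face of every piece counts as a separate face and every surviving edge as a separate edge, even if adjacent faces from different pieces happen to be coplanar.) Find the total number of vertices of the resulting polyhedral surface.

A regular tetrahedron: V=4, E=6, F=4.
Attach a 13-gonal pyramid (V=14, E=26, F=14) along a 3-gon: merge 3 vertices and 3 edges, delete both glued faces → V=15, E=29, F=16.
Check: V − E + F = 15 − 29 + 16 = 2.

15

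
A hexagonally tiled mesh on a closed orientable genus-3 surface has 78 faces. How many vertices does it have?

152

χ = 2 − 2·3 = -4, and every face is a hexagon so 6F = 2E.
E = 6·78/2 = 234. Then V = -4 + E − F = -4 + 234 − 78 = 152.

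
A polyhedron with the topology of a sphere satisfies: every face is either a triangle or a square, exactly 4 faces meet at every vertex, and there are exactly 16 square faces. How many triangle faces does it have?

8

Let x be the number of triangles; then F = 16 + x.
Edge–face incidences: 2E = 4·16 + 3·x = 64 + 3x.
Every vertex has degree 4, so 4V = 2E.
Euler: V − E + F = 2 ⇒ (2E)/4 − E + (16 + x) = 2.
Multiply by 8: 2·(2E) − 4·(2E) + 8·(16 + x) = 16, i.e. 128 + 8x − 2·(64 + 3x) = 16.
Collecting terms: 2x = 16, so x = 8.
Then 2E = 64 + 3·8 = 88, so E = 44, V = 2E/4 = 22, F = 16 + 8 = 24.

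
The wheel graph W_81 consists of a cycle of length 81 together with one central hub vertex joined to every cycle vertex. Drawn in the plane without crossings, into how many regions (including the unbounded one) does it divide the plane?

82

W_81 has V = 81 + 1 = 82 vertices and E = 2·81 = 162 edges.
By Euler's formula F = 2 − V + E = 2 − 82 + 162 = 82.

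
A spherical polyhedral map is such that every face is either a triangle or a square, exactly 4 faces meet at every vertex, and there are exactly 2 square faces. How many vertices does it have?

Let x be the number of triangles; then F = 2 + x.
Edge–face incidences: 2E = 4·2 + 3·x = 8 + 3x.
Every vertex has degree 4, so 4V = 2E.
Euler: V − E + F = 2 ⇒ (2E)/4 − E + (2 + x) = 2.
Multiply by 8: 2·(2E) − 4·(2E) + 8·(2 + x) = 16, i.e. 16 + 8x − 2·(8 + 3x) = 16.
Collecting terms: 2x = 16, so x = 8.
Then 2E = 8 + 3·8 = 32, so E = 16, V = 2E/4 = 8, F = 2 + 8 = 10.

8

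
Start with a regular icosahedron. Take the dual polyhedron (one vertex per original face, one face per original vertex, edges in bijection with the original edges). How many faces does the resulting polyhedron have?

The base solid has V = 12, E = 30, F = 20.
The dual swaps V and F and preserves E: V′ = F = 20, E′ = E = 30, F′ = V = 12.

12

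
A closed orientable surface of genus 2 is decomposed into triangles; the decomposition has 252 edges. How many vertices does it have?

χ = 2 − 2·2 = -2, and every face is a triangle so 3F = 2E.
F = 2E/3 = 168. Then V = -2 + E − F = -2 + 252 − 168 = 82.

82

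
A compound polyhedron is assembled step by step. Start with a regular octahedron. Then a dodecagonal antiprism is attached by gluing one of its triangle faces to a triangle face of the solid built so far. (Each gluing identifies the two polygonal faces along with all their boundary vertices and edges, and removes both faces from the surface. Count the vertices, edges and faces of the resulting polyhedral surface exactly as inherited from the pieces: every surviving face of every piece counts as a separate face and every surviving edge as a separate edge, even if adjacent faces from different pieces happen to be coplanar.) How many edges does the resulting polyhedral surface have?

57

A regular octahedron: V=6, E=12, F=8.
Attach a dodecagonal antiprism (V=24, E=48, F=26) along a 3-gon: merge 3 vertices and 3 edges, delete both glued faces → V=27, E=57, F=32.
Check: V − E + F = 27 − 57 + 32 = 2.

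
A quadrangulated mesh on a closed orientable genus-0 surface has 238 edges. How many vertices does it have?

121

χ = 2 − 2·0 = 2, and every face is a square so 4F = 2E.
F = 2E/4 = 119. Then V = 2 + E − F = 2 + 238 − 119 = 121.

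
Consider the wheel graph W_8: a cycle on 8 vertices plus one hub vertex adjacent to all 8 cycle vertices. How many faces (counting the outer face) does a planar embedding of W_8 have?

9

W_8 has V = 8 + 1 = 9 vertices and E = 2·8 = 16 edges.
By Euler's formula F = 2 − V + E = 2 − 9 + 16 = 9.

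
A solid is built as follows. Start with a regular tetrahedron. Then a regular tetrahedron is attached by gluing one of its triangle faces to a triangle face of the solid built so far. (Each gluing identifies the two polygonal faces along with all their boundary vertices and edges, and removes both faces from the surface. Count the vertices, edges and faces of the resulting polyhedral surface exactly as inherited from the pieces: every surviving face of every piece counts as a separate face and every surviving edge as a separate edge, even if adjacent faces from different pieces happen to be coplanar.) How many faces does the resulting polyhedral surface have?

A regular tetrahedron: V=4, E=6, F=4.
Attach a regular tetrahedron (V=4, E=6, F=4) along a 3-gon: merge 3 vertices and 3 edges, delete both glued faces → V=5, E=9, F=6.
Check: V − E + F = 5 − 9 + 6 = 2.

6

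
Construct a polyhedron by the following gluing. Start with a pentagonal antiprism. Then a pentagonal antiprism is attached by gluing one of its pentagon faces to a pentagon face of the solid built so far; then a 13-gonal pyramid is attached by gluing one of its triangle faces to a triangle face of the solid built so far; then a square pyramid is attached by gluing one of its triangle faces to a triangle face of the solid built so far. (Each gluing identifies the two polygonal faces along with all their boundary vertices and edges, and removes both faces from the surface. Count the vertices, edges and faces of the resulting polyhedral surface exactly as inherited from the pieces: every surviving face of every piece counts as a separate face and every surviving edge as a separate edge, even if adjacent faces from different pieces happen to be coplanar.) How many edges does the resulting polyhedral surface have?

63

A pentagonal antiprism: V=10, E=20, F=12.
Attach a pentagonal antiprism (V=10, E=20, F=12) along a 5-gon: merge 5 vertices and 5 edges, delete both glued faces → V=15, E=35, F=22.
Attach a 13-gonal pyramid (V=14, E=26, F=14) along a 3-gon: merge 3 vertices and 3 edges, delete both glued faces → V=26, E=58, F=34.
Attach a square pyramid (V=5, E=8, F=5) along a 3-gon: merge 3 vertices and 3 edges, delete both glued faces → V=28, E=63, F=37.
Check: V − E + F = 28 − 63 + 37 = 2.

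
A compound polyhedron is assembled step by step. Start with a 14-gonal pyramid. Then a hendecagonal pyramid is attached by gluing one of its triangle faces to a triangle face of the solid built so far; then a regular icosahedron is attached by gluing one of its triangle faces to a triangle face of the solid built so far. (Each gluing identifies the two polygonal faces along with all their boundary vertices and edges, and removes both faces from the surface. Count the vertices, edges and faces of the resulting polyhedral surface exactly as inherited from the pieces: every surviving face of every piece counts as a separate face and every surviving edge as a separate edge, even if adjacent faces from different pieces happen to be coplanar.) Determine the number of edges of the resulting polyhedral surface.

74

A 14-gonal pyramid: V=15, E=28, F=15.
Attach a hendecagonal pyramid (V=12, E=22, F=12) along a 3-gon: merge 3 vertices and 3 edges, delete both glued faces → V=24, E=47, F=25.
Attach a regular icosahedron (V=12, E=30, F=20) along a 3-gon: merge 3 vertices and 3 edges, delete both glued faces → V=33, E=74, F=43.
Check: V − E + F = 33 − 74 + 43 = 2.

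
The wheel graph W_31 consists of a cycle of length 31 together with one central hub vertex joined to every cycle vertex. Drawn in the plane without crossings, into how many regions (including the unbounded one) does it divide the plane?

W_31 has V = 31 + 1 = 32 vertices and E = 2·31 = 62 edges.
By Euler's formula F = 2 − V + E = 2 − 32 + 62 = 32.

32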